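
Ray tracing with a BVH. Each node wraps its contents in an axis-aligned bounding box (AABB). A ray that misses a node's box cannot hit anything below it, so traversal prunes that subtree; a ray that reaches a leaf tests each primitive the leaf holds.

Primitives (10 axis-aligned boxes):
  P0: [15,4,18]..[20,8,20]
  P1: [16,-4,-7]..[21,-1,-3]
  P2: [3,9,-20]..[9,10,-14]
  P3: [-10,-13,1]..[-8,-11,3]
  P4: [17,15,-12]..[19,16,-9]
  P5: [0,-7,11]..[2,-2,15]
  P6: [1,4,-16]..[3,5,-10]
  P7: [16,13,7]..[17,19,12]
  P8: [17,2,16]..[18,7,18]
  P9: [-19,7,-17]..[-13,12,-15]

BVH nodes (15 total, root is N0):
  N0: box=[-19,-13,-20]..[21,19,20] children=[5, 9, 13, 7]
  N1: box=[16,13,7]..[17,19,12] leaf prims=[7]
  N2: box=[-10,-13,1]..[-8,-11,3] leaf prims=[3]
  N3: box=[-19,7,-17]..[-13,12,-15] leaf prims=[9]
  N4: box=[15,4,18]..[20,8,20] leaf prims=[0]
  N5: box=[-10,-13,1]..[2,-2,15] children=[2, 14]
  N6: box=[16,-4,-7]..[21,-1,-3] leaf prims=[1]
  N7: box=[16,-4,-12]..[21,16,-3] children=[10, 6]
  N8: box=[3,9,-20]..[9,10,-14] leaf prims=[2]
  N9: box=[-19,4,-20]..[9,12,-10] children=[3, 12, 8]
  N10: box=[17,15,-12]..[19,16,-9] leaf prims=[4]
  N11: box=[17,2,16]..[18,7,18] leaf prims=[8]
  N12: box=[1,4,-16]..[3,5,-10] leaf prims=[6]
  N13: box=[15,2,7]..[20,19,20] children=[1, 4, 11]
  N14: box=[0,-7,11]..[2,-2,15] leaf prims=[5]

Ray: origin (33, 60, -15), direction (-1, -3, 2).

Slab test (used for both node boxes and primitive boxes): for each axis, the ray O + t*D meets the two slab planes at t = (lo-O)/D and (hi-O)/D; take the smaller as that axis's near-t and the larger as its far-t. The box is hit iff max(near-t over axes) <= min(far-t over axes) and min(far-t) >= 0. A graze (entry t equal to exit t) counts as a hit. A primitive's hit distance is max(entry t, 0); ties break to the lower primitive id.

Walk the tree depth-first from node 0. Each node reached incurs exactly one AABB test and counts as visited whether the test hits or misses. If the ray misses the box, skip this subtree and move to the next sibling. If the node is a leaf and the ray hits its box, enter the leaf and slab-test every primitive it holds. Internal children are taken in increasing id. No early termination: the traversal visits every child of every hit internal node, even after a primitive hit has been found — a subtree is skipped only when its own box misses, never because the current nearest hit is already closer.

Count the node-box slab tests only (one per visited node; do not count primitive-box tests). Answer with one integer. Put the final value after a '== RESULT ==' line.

Walk:
N0 x:[12,52] y:[41/3,73/3] z:[-5/2,35/2] -> hit [41/3,35/2], descend [5, 7, 9, 13]
  N5 x:[31,43] y:[62/3,73/3] z:[8,15] -> miss, prune
  N7 x:[12,17] y:[44/3,64/3] z:[3/2,6] -> miss, prune
  N9 x:[24,52] y:[16,56/3] z:[-5/2,5/2] -> miss, prune
  N13 x:[13,18] y:[41/3,58/3] z:[11,35/2] -> hit [41/3,35/2], descend [1, 4, 11]
    N1 x:[16,17] y:[41/3,47/3] z:[11,27/2] -> miss, prune
    N4 x:[13,18] y:[52/3,56/3] z:[33/2,35/2] -> hit [52/3,35/2] leaf, test {P0@t=52/3}
    N11 x:[15,16] y:[53/3,58/3] z:[31/2,33/2] -> miss, prune

8 AABB tests over nodes [0, 5, 7, 9, 13, 1, 4, 11]; 1 leaf entered; closest P0.

== RESULT ==
8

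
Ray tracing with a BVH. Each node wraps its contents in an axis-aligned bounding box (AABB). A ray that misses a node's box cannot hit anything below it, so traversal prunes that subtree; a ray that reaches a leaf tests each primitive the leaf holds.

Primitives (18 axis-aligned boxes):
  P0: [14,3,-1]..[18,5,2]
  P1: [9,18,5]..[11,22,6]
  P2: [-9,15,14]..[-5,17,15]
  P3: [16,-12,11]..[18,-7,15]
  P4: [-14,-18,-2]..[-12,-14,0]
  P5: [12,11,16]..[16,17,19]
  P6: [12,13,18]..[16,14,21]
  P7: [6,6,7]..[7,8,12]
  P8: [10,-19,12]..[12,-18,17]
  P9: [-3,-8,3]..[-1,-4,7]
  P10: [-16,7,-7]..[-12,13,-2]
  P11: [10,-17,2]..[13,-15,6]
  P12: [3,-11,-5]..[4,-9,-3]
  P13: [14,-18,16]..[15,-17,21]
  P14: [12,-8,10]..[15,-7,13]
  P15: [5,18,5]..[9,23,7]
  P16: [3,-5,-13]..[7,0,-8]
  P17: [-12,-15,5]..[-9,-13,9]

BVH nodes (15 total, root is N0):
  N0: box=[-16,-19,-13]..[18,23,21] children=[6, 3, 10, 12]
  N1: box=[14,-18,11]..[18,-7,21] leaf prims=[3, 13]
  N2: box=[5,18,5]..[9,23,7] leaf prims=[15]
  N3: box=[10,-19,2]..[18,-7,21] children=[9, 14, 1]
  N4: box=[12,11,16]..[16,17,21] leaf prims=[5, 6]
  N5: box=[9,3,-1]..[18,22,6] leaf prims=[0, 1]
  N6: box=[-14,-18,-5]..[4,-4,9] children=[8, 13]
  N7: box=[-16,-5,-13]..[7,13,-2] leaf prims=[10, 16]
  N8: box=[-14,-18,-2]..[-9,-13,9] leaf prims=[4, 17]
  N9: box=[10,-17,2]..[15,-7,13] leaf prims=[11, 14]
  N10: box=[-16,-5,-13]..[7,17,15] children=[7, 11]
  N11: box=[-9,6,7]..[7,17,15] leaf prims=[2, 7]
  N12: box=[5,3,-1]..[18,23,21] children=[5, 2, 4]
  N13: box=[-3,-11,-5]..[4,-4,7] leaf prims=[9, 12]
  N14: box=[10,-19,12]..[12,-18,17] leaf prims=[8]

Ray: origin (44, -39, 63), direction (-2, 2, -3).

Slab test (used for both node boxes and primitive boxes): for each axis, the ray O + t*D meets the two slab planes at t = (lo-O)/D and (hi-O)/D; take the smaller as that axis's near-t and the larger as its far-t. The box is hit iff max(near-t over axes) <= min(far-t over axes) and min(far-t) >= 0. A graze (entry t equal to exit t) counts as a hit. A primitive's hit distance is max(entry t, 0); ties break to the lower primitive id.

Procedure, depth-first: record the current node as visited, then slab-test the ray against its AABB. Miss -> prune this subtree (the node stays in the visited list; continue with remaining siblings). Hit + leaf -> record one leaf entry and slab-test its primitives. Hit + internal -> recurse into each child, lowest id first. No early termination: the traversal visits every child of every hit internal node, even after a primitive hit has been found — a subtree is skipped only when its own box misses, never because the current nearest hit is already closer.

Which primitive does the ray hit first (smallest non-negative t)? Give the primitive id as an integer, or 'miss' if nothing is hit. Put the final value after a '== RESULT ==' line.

Trace the traversal:
N0 x:[13,30] y:[10,31] z:[14,76/3] -> hit [14,76/3], descend [3, 6, 10, 12]
  N3 x:[13,17] y:[10,16] z:[14,61/3] -> hit [14,16], descend [1, 9, 14]
    N1 x:[13,15] y:[21/2,16] z:[14,52/3] -> hit [14,15] leaf, test {P3(miss), P13(miss)}
    N9 x:[29/2,17] y:[11,16] z:[50/3,61/3] -> miss, prune
    N14 x:[16,17] y:[10,21/2] z:[46/3,17] -> miss, prune
  N6 x:[20,29] y:[21/2,35/2] z:[18,68/3] -> miss, prune
  N10 x:[37/2,30] y:[17,28] z:[16,76/3] -> hit [37/2,76/3], descend [7, 11]
    N7 x:[37/2,30] y:[17,26] z:[65/3,76/3] -> hit [65/3,76/3] leaf, test {P10(miss), P16(miss)}
    N11 x:[37/2,53/2] y:[45/2,28] z:[16,56/3] -> miss, prune
  N12 x:[13,39/2] y:[21,31] z:[14,64/3] -> miss, prune

Summary -> nodes [0, 3, 1, 9, 14, 6, 10, 7, 11, 12]; box-tests=10; leaf-entries=2; first=miss

== RESULT ==
miss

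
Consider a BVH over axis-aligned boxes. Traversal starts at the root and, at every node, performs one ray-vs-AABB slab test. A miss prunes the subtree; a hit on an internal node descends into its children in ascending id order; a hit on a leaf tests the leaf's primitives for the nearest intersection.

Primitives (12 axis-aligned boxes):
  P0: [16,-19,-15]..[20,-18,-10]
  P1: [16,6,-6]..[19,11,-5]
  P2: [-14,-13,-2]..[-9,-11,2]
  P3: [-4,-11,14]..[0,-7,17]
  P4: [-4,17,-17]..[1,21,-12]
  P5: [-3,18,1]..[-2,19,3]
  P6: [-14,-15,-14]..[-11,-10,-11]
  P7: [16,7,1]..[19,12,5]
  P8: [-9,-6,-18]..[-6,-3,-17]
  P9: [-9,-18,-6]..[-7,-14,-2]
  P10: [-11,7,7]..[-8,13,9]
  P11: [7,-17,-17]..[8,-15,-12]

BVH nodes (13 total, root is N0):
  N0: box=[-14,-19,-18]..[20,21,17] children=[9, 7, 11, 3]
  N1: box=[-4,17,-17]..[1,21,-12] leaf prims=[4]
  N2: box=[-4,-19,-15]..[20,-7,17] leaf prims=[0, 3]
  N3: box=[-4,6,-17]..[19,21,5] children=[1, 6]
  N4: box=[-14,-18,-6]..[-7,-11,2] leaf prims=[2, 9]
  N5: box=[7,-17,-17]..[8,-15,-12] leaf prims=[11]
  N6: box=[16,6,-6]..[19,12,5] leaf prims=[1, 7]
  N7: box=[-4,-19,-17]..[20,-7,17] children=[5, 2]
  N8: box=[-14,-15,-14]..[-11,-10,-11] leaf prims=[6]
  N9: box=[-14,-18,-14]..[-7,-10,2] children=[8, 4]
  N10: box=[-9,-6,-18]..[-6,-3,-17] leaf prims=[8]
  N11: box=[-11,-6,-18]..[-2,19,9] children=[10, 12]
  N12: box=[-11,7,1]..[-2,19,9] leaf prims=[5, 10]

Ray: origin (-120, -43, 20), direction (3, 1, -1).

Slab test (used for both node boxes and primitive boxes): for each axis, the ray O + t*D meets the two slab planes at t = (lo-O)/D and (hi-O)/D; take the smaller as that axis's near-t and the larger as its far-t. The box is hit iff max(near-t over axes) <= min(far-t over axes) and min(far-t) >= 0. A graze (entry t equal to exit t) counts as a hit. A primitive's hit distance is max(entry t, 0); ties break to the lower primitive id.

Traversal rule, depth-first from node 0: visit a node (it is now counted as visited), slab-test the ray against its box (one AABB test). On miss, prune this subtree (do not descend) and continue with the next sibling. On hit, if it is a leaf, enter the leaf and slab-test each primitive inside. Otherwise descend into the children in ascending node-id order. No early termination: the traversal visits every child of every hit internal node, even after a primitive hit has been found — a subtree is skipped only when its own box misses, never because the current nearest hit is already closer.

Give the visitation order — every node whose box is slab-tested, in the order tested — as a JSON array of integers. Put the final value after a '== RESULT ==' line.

Traverse from the root:
N0 x:[106/3,140/3] y:[24,64] z:[3,38] -> hit [106/3,38], descend [3, 7, 9, 11]
  N3 x:[116/3,139/3] y:[49,64] z:[15,37] -> miss, prune
  N7 x:[116/3,140/3] y:[24,36] z:[3,37] -> miss, prune
  N9 x:[106/3,113/3] y:[25,33] z:[18,34] -> miss, prune
  N11 x:[109/3,118/3] y:[37,62] z:[11,38] -> hit [37,38], descend [10, 12]
    N10 x:[37,38] y:[37,40] z:[37,38] -> hit [37,38] leaf, test {P8@t=37}
    N12 x:[109/3,118/3] y:[50,62] z:[11,19] -> miss, prune

order=[0, 3, 7, 9, 11, 10, 12]  |boxes|=7  |leaves|=1  hit=P8

== RESULT ==
[0, 3, 7, 9, 11, 10, 12]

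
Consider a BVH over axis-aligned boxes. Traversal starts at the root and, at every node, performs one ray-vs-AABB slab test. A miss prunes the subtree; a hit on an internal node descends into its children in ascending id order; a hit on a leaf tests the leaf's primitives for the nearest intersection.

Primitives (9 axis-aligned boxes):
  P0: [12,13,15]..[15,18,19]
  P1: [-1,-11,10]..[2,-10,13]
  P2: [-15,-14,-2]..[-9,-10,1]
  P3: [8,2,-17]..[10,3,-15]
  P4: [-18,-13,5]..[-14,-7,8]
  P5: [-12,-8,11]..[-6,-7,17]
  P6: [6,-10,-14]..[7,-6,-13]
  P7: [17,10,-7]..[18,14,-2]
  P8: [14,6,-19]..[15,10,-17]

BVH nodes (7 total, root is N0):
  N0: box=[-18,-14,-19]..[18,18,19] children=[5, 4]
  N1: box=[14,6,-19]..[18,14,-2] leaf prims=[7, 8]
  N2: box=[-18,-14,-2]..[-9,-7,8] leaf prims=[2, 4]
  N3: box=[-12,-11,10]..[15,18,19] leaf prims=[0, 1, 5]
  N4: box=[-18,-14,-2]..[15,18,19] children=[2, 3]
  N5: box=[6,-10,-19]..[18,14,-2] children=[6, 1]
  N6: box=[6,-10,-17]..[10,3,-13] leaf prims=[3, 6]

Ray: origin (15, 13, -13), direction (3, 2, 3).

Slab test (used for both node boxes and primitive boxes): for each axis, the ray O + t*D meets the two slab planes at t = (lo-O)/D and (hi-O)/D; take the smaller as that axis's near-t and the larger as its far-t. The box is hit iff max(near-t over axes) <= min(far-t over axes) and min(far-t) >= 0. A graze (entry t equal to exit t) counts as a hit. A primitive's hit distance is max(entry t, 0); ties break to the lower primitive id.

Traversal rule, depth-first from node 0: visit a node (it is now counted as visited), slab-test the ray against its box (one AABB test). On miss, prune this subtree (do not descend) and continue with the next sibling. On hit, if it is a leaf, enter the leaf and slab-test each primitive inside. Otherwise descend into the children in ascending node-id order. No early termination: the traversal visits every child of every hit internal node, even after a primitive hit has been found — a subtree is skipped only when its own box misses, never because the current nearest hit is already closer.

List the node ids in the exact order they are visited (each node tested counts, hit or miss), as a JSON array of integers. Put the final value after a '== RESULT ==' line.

Trace the traversal:
N0 x:[-11,1] y:[-27/2,5/2] z:[-2,32/3] -> hit [-2,1], descend [4, 5]
  N4 x:[-11,0] y:[-27/2,5/2] z:[11/3,32/3] -> miss, prune
  N5 x:[-3,1] y:[-23/2,1/2] z:[-2,11/3] -> hit [-2,1/2], descend [1, 6]
    N1 x:[-1/3,1] y:[-7/2,1/2] z:[-2,11/3] -> hit [-1/3,1/2] leaf, test {P7(miss), P8(miss)}
    N6 x:[-3,-5/3] y:[-23/2,-5] z:[-4/3,0] -> miss, prune

order=[0, 4, 5, 1, 6]  |boxes|=5  |leaves|=1  hit=miss

== RESULT ==
[0, 4, 5, 1, 6]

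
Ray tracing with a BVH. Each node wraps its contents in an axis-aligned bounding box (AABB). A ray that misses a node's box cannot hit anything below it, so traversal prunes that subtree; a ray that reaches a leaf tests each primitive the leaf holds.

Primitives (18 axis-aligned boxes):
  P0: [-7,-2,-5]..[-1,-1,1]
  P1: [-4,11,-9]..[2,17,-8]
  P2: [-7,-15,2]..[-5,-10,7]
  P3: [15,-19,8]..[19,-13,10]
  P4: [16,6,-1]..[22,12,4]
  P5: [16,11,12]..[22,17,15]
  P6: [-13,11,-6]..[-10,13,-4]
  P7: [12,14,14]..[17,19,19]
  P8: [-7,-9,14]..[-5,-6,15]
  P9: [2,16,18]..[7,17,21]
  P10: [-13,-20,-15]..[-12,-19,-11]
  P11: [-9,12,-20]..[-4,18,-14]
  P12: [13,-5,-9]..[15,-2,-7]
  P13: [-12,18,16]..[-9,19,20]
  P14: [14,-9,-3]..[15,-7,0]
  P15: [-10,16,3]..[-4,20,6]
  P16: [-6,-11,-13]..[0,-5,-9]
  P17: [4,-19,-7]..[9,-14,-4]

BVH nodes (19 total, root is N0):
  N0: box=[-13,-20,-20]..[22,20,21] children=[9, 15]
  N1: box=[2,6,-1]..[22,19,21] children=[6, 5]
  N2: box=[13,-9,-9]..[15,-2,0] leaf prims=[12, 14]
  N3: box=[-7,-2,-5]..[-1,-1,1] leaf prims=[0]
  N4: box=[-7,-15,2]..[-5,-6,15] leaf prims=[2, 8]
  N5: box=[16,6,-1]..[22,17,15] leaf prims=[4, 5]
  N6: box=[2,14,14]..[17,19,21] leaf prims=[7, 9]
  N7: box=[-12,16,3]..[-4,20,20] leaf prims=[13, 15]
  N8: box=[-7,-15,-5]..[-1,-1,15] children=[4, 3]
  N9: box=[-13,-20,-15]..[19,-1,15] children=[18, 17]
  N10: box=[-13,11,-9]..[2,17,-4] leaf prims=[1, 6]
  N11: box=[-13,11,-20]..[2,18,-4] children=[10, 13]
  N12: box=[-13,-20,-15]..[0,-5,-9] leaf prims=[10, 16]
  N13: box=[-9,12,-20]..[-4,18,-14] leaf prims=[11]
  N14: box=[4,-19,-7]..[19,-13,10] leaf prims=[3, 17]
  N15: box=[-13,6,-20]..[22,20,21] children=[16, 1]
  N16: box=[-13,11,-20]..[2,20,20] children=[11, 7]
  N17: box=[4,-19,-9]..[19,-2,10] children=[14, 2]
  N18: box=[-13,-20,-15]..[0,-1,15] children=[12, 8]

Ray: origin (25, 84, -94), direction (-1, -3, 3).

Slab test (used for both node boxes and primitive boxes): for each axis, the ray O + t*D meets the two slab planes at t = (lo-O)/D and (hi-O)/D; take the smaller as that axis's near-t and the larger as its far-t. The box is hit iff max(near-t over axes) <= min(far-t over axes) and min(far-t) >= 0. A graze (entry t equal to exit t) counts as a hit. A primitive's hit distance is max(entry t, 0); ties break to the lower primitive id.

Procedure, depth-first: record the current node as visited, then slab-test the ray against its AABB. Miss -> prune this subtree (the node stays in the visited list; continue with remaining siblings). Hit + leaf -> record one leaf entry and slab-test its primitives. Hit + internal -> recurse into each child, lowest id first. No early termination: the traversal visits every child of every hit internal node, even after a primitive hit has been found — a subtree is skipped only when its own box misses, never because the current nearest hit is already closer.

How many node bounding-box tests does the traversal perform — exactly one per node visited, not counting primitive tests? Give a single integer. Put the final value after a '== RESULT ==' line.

Traverse from the root:
N0 x:[3,38] y:[64/3,104/3] z:[74/3,115/3] -> hit [74/3,104/3], descend [9, 15]
  N9 x:[6,38] y:[85/3,104/3] z:[79/3,109/3] -> hit [85/3,104/3], descend [17, 18]
    N17 x:[6,21] y:[86/3,103/3] z:[85/3,104/3] -> miss, prune
    N18 x:[25,38] y:[85/3,104/3] z:[79/3,109/3] -> hit [85/3,104/3], descend [8, 12]
      N8 x:[26,32] y:[85/3,33] z:[89/3,109/3] -> hit [89/3,32], descend [3, 4]
        N3 x:[26,32] y:[85/3,86/3] z:[89/3,95/3] -> miss, prune
        N4 x:[30,32] y:[30,33] z:[32,109/3] -> hit [32,32] leaf, test {P2@t=32, P8(miss)}
      N12 x:[25,38] y:[89/3,104/3] z:[79/3,85/3] -> miss, prune
  N15 x:[3,38] y:[64/3,26] z:[74/3,115/3] -> hit [74/3,26], descend [1, 16]
    N1 x:[3,23] y:[65/3,26] z:[31,115/3] -> miss, prune
    N16 x:[23,38] y:[64/3,73/3] z:[74/3,38] -> miss, prune

11 AABB tests over nodes [0, 9, 17, 18, 8, 3, 4, 12, 15, 1, 16]; 1 leaf entered; closest P2.

== RESULT ==
11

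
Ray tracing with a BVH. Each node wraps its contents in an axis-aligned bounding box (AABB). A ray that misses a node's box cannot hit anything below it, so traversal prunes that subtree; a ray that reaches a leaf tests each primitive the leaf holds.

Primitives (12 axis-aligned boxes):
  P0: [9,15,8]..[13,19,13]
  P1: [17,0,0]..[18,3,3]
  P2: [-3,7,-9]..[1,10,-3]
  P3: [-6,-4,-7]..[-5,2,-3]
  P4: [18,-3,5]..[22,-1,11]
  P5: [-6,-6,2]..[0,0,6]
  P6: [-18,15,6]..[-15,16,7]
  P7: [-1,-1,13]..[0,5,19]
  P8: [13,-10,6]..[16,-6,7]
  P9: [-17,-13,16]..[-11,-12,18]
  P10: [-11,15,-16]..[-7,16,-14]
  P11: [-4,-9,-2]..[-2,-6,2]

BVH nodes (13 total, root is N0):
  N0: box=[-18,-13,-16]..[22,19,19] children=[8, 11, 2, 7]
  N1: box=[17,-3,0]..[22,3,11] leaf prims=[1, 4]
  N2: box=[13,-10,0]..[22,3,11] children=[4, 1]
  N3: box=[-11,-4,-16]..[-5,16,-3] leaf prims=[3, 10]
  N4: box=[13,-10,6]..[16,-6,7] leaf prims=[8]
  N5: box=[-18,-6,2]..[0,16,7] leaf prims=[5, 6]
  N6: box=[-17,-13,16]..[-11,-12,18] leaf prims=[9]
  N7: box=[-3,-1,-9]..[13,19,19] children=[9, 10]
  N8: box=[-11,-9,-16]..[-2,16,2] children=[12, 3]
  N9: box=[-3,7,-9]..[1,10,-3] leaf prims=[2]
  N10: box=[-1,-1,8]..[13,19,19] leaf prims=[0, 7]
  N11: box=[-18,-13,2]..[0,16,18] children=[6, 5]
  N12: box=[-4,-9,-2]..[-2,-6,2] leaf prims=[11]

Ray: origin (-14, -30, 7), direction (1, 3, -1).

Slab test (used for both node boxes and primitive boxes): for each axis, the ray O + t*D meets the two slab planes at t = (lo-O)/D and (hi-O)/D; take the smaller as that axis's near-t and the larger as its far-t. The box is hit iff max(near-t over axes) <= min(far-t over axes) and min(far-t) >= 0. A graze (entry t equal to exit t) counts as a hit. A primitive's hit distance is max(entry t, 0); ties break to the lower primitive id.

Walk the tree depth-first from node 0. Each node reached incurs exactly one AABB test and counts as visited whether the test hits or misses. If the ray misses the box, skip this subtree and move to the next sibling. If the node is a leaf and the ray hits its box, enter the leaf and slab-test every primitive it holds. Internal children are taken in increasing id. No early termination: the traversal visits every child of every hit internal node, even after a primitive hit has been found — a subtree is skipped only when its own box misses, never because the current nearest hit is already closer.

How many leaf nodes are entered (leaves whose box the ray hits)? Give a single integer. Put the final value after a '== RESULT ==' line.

Walk:
N0 x:[-4,36] y:[17/3,49/3] z:[-12,23] -> hit [17/3,49/3], descend [2, 7, 8, 11]
  N2 x:[27,36] y:[20/3,11] z:[-4,7] -> miss, prune
  N7 x:[11,27] y:[29/3,49/3] z:[-12,16] -> hit [11,16], descend [9, 10]
    N9 x:[11,15] y:[37/3,40/3] z:[10,16] -> hit [37/3,40/3] leaf, test {P2@t=37/3}
    N10 x:[13,27] y:[29/3,49/3] z:[-12,-1] -> miss, prune
  N8 x:[3,12] y:[7,46/3] z:[5,23] -> hit [7,12], descend [3, 12]
    N3 x:[3,9] y:[26/3,46/3] z:[10,23] -> miss, prune
    N12 x:[10,12] y:[7,8] z:[5,9] -> miss, prune
  N11 x:[-4,14] y:[17/3,46/3] z:[-11,5] -> miss, prune

order=[0, 2, 7, 9, 10, 8, 3, 12, 11]  |boxes|=9  |leaves|=1  hit=P2

== RESULT ==
1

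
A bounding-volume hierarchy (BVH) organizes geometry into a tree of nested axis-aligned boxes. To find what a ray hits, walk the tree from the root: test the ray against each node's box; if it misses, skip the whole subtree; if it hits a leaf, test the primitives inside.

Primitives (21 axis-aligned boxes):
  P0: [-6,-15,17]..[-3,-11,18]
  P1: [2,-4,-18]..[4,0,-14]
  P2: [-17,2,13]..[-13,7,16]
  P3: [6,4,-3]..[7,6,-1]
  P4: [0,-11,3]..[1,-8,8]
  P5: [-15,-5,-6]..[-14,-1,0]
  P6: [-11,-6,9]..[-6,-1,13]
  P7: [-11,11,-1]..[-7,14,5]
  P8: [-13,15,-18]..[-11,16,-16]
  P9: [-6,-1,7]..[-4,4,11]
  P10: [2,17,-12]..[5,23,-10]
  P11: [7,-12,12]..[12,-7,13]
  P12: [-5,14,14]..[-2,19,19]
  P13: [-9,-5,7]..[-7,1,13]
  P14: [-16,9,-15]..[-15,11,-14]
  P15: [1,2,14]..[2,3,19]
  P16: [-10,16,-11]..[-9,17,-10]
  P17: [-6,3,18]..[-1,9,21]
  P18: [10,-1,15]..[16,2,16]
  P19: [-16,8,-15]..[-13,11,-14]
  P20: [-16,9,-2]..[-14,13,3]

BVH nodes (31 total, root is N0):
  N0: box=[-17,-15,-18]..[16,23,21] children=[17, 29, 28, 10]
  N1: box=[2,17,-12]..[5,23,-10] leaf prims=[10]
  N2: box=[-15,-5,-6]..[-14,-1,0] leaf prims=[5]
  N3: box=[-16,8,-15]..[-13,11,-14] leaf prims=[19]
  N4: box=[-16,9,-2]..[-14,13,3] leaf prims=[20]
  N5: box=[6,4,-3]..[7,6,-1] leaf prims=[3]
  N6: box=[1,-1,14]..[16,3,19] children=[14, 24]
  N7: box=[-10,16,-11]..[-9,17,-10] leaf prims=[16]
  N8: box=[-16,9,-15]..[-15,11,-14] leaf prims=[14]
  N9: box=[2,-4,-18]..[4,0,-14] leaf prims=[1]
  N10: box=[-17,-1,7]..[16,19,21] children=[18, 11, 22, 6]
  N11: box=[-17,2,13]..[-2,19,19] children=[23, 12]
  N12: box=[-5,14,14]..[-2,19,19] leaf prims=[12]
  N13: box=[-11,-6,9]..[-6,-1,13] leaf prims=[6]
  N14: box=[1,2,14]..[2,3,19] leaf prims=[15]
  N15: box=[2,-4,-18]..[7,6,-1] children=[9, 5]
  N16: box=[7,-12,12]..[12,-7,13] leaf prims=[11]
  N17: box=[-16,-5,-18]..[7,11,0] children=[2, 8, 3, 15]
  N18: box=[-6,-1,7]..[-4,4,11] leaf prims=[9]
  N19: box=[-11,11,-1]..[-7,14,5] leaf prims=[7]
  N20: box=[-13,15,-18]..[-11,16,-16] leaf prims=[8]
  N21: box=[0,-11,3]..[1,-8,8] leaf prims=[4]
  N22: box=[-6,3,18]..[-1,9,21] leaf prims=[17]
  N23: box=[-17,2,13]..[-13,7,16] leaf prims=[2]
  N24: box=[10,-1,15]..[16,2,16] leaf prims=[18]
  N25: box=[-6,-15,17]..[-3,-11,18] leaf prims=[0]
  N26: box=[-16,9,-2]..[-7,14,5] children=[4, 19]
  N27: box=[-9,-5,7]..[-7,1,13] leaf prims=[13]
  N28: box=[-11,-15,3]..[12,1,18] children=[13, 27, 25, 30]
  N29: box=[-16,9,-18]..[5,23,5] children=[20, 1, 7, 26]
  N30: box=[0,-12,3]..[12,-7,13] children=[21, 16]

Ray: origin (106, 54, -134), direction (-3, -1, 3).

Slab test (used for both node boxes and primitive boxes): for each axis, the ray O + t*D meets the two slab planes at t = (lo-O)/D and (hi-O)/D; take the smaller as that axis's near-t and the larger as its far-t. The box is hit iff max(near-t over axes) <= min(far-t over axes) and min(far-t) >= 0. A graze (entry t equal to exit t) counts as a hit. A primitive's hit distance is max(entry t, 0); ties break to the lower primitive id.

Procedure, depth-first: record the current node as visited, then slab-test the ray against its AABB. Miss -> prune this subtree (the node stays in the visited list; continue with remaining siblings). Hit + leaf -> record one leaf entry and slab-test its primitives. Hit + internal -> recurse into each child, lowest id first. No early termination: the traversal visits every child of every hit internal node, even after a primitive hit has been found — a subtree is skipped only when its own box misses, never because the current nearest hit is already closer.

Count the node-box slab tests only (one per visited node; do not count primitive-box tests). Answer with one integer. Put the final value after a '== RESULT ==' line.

Trace the traversal:
N0 x:[30,41] y:[31,69] z:[116/3,155/3] -> hit [116/3,41], descend [10, 17, 28, 29]
  N10 x:[30,41] y:[35,55] z:[47,155/3] -> miss, prune
  N17 x:[33,122/3] y:[43,59] z:[116/3,134/3] -> miss, prune
  N28 x:[94/3,39] y:[53,69] z:[137/3,152/3] -> miss, prune
  N29 x:[101/3,122/3] y:[31,45] z:[116/3,139/3] -> hit [116/3,122/3], descend [1, 7, 20, 26]
    N1 x:[101/3,104/3] y:[31,37] z:[122/3,124/3] -> miss, prune
    N7 x:[115/3,116/3] y:[37,38] z:[41,124/3] -> miss, prune
    N20 x:[39,119/3] y:[38,39] z:[116/3,118/3] -> hit [39,39] leaf, test {P8@t=39}
    N26 x:[113/3,122/3] y:[40,45] z:[44,139/3] -> miss, prune

Summary -> nodes [0, 10, 17, 28, 29, 1, 7, 20, 26]; box-tests=9; leaf-entries=1; first=P8

== RESULT ==
9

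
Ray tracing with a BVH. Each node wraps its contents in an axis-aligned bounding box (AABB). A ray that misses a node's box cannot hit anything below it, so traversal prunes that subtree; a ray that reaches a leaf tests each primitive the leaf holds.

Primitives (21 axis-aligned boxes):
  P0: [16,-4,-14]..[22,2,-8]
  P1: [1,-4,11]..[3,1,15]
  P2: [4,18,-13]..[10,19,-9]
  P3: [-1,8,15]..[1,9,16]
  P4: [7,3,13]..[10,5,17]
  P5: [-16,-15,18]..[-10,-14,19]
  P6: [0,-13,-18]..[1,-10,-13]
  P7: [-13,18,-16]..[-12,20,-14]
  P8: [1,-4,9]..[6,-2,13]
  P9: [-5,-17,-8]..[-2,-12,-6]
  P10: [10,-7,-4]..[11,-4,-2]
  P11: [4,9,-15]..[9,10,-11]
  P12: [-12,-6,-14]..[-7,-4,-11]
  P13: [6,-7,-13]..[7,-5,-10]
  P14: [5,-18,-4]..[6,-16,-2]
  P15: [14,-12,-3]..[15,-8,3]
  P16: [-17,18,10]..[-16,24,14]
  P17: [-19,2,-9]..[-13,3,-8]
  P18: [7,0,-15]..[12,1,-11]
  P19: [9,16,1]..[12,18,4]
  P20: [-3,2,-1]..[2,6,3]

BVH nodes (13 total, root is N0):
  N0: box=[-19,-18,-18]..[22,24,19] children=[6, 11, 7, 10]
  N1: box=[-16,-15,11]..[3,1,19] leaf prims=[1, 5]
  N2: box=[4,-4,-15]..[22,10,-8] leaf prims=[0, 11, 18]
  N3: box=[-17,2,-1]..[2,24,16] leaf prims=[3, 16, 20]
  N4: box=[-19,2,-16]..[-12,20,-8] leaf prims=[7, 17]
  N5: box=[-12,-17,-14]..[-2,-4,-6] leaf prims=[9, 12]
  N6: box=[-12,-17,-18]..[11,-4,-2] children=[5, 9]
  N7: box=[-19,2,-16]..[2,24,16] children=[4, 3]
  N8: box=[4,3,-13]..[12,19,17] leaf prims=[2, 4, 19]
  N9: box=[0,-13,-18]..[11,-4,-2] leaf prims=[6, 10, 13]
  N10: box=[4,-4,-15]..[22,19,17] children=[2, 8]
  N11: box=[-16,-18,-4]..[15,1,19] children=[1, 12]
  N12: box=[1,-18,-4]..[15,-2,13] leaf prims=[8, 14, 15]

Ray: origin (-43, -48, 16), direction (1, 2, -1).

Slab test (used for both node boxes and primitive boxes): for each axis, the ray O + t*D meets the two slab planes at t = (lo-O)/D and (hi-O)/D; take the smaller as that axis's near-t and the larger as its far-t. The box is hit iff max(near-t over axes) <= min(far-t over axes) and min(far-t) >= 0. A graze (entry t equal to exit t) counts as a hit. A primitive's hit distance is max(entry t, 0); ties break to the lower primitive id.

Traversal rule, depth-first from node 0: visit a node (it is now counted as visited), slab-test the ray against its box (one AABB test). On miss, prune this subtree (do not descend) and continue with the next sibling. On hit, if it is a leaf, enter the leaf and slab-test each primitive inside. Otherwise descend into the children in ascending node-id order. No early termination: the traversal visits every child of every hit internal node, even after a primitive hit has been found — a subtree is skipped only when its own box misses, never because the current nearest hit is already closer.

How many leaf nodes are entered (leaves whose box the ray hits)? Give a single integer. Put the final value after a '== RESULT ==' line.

Traverse from the root:
N0 x:[24,65] y:[15,36] z:[-3,34] -> hit [24,34], descend [6, 7, 10, 11]
  N6 x:[31,54] y:[31/2,22] z:[18,34] -> miss, prune
  N7 x:[24,45] y:[25,36] z:[0,32] -> hit [25,32], descend [3, 4]
    N3 x:[26,45] y:[25,36] z:[0,17] -> miss, prune
    N4 x:[24,31] y:[25,34] z:[24,32] -> hit [25,31] leaf, test {P7(miss), P17@t=25}
  N10 x:[47,65] y:[22,67/2] z:[-1,31] -> miss, prune
  N11 x:[27,58] y:[15,49/2] z:[-3,20] -> miss, prune

Visited [0, 6, 7, 3, 4, 10, 11]. Tests: 7 box, 1 leaf. Nearest: P17.

== RESULT ==
1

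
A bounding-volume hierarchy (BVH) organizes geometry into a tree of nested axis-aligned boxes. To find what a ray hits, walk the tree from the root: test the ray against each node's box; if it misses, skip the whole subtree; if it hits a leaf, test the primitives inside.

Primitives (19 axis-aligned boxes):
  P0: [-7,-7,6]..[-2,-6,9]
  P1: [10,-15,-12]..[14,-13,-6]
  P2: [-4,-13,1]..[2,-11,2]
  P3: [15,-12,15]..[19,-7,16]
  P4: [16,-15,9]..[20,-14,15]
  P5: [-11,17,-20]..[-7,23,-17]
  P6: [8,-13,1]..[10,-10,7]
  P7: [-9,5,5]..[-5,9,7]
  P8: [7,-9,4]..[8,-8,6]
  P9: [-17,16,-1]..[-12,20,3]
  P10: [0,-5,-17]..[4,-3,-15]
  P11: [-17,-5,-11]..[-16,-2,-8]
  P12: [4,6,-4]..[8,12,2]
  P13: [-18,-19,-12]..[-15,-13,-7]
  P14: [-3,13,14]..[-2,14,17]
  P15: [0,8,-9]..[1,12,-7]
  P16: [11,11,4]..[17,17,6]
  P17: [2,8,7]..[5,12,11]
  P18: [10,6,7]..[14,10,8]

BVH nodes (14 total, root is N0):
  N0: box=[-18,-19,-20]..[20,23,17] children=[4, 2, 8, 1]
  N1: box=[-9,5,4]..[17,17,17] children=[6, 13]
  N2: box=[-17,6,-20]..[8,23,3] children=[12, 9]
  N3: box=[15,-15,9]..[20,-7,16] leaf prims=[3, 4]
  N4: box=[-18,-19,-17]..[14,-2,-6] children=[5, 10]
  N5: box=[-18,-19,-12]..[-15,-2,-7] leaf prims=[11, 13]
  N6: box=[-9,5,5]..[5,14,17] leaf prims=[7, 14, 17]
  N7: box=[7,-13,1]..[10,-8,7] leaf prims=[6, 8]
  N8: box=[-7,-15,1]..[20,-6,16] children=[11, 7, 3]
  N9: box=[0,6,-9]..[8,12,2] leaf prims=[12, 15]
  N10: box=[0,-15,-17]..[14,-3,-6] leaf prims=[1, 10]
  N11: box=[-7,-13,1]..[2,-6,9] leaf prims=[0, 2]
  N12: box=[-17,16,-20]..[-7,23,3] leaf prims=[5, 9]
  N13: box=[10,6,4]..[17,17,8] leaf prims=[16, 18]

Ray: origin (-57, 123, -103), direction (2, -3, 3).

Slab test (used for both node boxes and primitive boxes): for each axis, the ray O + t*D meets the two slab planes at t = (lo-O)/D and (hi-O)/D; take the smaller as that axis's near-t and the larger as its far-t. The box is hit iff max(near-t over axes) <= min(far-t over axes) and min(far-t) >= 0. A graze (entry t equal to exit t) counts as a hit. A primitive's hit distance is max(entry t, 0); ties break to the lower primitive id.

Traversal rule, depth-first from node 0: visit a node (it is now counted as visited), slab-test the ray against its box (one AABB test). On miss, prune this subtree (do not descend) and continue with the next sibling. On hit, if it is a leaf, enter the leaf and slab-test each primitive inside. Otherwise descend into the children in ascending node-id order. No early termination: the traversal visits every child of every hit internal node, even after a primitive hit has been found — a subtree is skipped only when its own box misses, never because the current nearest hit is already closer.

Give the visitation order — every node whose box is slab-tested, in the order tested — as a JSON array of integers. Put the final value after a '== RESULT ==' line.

Traverse from the root:
N0 x:[39/2,77/2] y:[100/3,142/3] z:[83/3,40] -> hit [100/3,77/2], descend [1, 2, 4, 8]
  N1 x:[24,37] y:[106/3,118/3] z:[107/3,40] -> hit [107/3,37], descend [6, 13]
    N6 x:[24,31] y:[109/3,118/3] z:[36,40] -> miss, prune
    N13 x:[67/2,37] y:[106/3,39] z:[107/3,37] -> hit [107/3,37] leaf, test {P16@t=107/3, P18(miss)}
  N2 x:[20,65/2] y:[100/3,39] z:[83/3,106/3] -> miss, prune
  N4 x:[39/2,71/2] y:[125/3,142/3] z:[86/3,97/3] -> miss, prune
  N8 x:[25,77/2] y:[43,46] z:[104/3,119/3] -> miss, prune

Visited [0, 1, 6, 13, 2, 4, 8]. Tests: 7 box, 1 leaf. Nearest: P16.

== RESULT ==
[0, 1, 6, 13, 2, 4, 8]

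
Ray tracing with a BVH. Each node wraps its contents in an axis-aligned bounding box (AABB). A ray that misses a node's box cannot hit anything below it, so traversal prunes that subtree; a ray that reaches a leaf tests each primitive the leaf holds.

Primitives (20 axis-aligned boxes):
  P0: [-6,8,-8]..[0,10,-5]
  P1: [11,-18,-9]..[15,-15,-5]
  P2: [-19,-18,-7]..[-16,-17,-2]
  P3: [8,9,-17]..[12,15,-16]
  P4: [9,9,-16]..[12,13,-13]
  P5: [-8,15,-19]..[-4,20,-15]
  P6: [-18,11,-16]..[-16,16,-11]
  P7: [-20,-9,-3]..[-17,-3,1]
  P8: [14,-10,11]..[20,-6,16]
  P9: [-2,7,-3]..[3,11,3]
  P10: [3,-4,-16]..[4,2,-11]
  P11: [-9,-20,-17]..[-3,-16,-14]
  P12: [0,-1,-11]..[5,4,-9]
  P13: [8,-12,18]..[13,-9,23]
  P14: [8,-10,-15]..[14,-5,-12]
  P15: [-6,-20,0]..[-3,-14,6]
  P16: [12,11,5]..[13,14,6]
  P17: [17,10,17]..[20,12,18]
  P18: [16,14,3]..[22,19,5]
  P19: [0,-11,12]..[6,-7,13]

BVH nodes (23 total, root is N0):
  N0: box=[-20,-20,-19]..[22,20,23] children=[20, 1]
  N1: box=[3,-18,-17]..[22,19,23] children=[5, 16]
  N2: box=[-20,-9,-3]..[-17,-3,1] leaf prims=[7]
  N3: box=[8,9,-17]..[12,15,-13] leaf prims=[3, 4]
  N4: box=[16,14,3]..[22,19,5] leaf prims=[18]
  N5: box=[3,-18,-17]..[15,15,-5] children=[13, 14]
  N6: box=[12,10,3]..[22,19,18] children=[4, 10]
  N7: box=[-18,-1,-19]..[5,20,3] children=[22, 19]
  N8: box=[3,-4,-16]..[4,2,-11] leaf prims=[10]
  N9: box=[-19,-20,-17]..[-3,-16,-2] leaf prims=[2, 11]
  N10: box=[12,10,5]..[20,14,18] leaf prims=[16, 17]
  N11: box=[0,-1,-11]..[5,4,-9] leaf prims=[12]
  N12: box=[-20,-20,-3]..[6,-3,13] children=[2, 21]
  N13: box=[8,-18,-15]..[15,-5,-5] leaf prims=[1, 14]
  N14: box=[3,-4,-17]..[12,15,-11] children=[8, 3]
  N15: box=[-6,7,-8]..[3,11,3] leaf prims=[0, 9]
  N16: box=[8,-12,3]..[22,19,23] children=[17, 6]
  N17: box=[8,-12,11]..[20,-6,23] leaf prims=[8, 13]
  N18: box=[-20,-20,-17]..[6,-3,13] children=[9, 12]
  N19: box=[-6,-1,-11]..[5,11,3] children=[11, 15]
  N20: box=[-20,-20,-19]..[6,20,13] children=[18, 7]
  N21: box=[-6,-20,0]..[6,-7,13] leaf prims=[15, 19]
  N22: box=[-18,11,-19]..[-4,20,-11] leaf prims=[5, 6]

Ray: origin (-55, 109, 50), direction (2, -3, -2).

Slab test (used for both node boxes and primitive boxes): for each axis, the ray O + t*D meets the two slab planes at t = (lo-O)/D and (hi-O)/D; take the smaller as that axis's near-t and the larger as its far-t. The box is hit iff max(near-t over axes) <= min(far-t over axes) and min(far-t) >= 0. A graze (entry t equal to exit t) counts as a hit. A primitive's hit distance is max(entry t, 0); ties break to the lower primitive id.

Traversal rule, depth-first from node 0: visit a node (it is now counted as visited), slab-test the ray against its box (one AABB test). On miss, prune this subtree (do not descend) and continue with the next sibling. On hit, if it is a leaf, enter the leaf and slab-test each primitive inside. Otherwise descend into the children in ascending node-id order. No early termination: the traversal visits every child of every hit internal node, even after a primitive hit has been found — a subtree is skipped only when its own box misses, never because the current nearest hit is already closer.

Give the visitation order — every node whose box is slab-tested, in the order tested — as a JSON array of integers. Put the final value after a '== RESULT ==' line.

Walk:
N0 x:[35/2,77/2] y:[89/3,43] z:[27/2,69/2] -> hit [89/3,69/2], descend [1, 20]
  N1 x:[29,77/2] y:[30,127/3] z:[27/2,67/2] -> hit [30,67/2], descend [5, 16]
    N5 x:[29,35] y:[94/3,127/3] z:[55/2,67/2] -> hit [94/3,67/2], descend [13, 14]
      N13 x:[63/2,35] y:[38,127/3] z:[55/2,65/2] -> miss, prune
      N14 x:[29,67/2] y:[94/3,113/3] z:[61/2,67/2] -> hit [94/3,67/2], descend [3, 8]
        N3 x:[63/2,67/2] y:[94/3,100/3] z:[63/2,67/2] -> hit [63/2,100/3] leaf, test {P3@t=33, P4@t=32}
        N8 x:[29,59/2] y:[107/3,113/3] z:[61/2,33] -> miss, prune
    N16 x:[63/2,77/2] y:[30,121/3] z:[27/2,47/2] -> miss, prune
  N20 x:[35/2,61/2] y:[89/3,43] z:[37/2,69/2] -> hit [89/3,61/2], descend [7, 18]
    N7 x:[37/2,30] y:[89/3,110/3] z:[47/2,69/2] -> hit [89/3,30], descend [19, 22]
      N19 x:[49/2,30] y:[98/3,110/3] z:[47/2,61/2] -> miss, prune
      N22 x:[37/2,51/2] y:[89/3,98/3] z:[61/2,69/2] -> miss, prune
    N18 x:[35/2,61/2] y:[112/3,43] z:[37/2,67/2] -> miss, prune

13 AABB tests over nodes [0, 1, 5, 13, 14, 3, 8, 16, 20, 7, 19, 22, 18]; 1 leaf entered; closest P4.

== RESULT ==
[0, 1, 5, 13, 14, 3, 8, 16, 20, 7, 19, 22, 18]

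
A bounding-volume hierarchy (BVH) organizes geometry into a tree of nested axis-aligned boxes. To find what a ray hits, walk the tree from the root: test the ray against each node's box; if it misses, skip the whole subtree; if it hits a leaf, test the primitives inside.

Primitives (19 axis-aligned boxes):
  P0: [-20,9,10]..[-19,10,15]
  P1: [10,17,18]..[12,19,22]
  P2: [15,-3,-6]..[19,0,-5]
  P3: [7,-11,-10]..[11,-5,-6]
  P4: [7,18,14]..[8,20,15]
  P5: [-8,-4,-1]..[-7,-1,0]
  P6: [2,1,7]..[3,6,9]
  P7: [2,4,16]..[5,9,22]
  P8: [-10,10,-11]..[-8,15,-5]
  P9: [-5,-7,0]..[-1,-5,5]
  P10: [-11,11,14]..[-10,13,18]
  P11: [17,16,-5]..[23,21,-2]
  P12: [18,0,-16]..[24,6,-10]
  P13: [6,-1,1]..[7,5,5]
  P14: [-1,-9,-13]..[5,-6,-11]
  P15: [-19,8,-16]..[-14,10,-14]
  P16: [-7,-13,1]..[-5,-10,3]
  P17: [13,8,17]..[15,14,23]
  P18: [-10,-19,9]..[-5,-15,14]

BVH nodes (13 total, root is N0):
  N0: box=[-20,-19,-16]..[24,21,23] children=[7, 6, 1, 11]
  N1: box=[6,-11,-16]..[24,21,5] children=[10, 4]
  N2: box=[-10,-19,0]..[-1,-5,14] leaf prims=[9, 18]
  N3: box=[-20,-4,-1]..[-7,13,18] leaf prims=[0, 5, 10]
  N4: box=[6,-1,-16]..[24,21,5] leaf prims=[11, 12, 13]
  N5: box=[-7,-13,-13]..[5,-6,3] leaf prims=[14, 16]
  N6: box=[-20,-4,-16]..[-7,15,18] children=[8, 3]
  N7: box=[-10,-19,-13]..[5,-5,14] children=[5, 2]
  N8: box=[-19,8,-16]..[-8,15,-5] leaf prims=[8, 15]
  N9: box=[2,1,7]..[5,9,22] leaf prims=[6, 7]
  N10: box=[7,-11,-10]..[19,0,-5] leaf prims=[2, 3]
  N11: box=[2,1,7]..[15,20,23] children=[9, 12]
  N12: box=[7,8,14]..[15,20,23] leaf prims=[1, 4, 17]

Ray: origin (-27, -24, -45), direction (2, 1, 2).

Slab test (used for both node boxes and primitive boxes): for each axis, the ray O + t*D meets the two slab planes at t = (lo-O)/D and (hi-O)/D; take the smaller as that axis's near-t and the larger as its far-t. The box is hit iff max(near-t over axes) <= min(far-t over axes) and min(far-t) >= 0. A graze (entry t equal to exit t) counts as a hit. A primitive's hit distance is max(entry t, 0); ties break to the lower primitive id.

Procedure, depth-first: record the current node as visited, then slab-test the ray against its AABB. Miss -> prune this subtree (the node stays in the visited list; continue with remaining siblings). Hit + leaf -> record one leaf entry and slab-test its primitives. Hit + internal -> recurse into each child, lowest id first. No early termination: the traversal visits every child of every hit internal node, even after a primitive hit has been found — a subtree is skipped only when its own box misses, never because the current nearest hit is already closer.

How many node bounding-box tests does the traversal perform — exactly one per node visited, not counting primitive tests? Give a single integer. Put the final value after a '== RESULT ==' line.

Traverse from the root:
N0 x:[7/2,51/2] y:[5,45] z:[29/2,34] -> hit [29/2,51/2], descend [1, 6, 7, 11]
  N1 x:[33/2,51/2] y:[13,45] z:[29/2,25] -> hit [33/2,25], descend [4, 10]
    N4 x:[33/2,51/2] y:[23,45] z:[29/2,25] -> hit [23,25] leaf, test {P11(miss), P12(miss), P13(miss)}
    N10 x:[17,23] y:[13,24] z:[35/2,20] -> hit [35/2,20] leaf, test {P2(miss), P3@t=35/2}
  N6 x:[7/2,10] y:[20,39] z:[29/2,63/2] -> miss, prune
  N7 x:[17/2,16] y:[5,19] z:[16,59/2] -> hit [16,16], descend [2, 5]
    N2 x:[17/2,13] y:[5,19] z:[45/2,59/2] -> miss, prune
    N5 x:[10,16] y:[11,18] z:[16,24] -> hit [16,16] leaf, test {P14@t=16, P16(miss)}
  N11 x:[29/2,21] y:[25,44] z:[26,34] -> miss, prune

Summary -> nodes [0, 1, 4, 10, 6, 7, 2, 5, 11]; box-tests=9; leaf-entries=3; first=P14

== RESULT ==
9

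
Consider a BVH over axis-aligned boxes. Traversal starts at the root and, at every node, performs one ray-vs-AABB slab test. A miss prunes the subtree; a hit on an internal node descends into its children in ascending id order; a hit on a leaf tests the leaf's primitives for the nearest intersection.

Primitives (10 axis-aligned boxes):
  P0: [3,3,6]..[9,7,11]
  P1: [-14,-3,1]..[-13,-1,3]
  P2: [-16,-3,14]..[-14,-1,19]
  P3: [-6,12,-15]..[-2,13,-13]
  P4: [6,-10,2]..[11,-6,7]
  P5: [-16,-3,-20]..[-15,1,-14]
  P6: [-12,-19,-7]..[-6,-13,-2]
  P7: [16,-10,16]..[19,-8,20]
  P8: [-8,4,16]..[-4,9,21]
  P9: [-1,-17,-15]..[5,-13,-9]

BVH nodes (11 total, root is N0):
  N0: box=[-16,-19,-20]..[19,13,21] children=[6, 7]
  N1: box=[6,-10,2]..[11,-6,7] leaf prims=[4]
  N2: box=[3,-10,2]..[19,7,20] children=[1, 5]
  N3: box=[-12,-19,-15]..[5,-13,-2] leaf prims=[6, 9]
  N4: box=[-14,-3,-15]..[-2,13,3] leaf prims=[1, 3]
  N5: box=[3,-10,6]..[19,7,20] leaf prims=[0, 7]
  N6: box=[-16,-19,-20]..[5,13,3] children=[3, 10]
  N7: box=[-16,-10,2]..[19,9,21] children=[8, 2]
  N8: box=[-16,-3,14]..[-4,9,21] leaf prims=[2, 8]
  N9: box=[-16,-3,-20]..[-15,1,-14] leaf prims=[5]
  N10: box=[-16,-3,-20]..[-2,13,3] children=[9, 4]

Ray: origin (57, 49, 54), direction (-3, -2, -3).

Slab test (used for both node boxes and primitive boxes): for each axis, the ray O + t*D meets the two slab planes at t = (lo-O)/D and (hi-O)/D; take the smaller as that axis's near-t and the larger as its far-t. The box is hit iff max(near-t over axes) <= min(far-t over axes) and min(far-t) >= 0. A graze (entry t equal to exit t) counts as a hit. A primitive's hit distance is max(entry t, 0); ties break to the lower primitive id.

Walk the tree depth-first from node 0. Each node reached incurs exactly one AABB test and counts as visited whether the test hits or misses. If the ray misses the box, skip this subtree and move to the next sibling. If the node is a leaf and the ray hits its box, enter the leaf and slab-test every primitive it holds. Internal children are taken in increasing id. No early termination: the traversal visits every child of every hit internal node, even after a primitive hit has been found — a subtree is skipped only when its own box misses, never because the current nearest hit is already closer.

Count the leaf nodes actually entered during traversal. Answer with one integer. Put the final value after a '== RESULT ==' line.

Walk:
N0 x:[38/3,73/3] y:[18,34] z:[11,74/3] -> hit [18,73/3], descend [6, 7]
  N6 x:[52/3,73/3] y:[18,34] z:[17,74/3] -> hit [18,73/3], descend [3, 10]
    N3 x:[52/3,23] y:[31,34] z:[56/3,23] -> miss, prune
    N10 x:[59/3,73/3] y:[18,26] z:[17,74/3] -> hit [59/3,73/3], descend [4, 9]
      N4 x:[59/3,71/3] y:[18,26] z:[17,23] -> hit [59/3,23] leaf, test {P1(miss), P3(miss)}
      N9 x:[24,73/3] y:[24,26] z:[68/3,74/3] -> hit [24,73/3] leaf, test {P5@t=24}
  N7 x:[38/3,73/3] y:[20,59/2] z:[11,52/3] -> miss, prune

Summary -> nodes [0, 6, 3, 10, 4, 9, 7]; box-tests=7; leaf-entries=2; first=P5

== RESULT ==
2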